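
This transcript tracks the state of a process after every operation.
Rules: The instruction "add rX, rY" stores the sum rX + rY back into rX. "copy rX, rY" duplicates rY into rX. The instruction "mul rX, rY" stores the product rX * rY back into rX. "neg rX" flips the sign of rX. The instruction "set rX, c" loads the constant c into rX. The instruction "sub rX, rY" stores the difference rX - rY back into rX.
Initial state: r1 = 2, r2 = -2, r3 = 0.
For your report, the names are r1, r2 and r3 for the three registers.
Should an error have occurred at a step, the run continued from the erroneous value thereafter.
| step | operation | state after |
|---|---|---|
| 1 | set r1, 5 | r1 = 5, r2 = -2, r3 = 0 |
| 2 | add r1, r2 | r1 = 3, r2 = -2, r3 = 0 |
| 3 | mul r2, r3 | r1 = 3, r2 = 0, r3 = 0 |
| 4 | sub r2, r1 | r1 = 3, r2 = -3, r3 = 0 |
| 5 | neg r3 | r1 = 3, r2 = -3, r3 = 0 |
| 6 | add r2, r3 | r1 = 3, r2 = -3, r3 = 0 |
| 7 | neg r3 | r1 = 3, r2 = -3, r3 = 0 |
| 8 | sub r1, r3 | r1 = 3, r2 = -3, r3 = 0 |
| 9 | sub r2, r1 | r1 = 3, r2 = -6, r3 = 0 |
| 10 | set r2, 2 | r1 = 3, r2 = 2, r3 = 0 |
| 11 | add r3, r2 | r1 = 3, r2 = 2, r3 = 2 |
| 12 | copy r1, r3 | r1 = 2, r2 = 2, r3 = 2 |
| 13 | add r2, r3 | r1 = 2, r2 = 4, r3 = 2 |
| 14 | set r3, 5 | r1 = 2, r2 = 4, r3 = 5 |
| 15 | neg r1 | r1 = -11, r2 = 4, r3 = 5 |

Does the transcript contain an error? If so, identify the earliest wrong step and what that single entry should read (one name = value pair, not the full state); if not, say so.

step 15, r1 = -2

1. r1 = 5 (checks out)
2. r1 = 5 + -2 = 3 (checks out)
3. r2 = -2 * 0 = 0 (agrees with the transcript)
4. r2 = 0 - 3 = -3 (checks out)
5. r3 = -(0) = 0 (verified)
6. r2 = -3 + 0 = -3 (matches)
7. r3 = -(0) = 0 (matches)
8. r1 = 3 - 0 = 3 (matches)
9. r2 = -3 - 3 = -6 (exactly as logged)
10. r2 = 2 (matches)
11. r3 = 0 + 2 = 2 (checks out)
12. r1 = 2 (consistent with the transcript)
13. r2 = 2 + 2 = 4 (matches)
14. r3 = 5 (in agreement)
15. r1 = -(2) = -2 (the transcript disagrees here)
First deviation found at step 15; the corrected entry is r1 = -2.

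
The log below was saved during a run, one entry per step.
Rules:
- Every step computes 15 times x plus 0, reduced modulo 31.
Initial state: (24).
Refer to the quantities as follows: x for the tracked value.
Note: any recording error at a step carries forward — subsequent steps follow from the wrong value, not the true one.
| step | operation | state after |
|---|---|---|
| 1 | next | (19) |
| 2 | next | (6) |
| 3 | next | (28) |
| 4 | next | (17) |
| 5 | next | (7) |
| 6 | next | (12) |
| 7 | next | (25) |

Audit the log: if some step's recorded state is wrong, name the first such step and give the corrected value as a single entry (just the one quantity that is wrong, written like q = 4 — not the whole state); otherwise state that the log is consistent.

no error

1. x = (15*24 + 0) mod 31 = 19 (checks out)
2. x = (15*19 + 0) mod 31 = 6 (no discrepancy)
3. x = (15*6 + 0) mod 31 = 28 (matches)
4. x = (15*28 + 0) mod 31 = 17 (verified)
5. x = (15*17 + 0) mod 31 = 7 (consistent with the log)
6. x = (15*7 + 0) mod 31 = 12 (agrees with the log)
7. x = (15*12 + 0) mod 31 = 25 (verified)
The recomputation confirms every line.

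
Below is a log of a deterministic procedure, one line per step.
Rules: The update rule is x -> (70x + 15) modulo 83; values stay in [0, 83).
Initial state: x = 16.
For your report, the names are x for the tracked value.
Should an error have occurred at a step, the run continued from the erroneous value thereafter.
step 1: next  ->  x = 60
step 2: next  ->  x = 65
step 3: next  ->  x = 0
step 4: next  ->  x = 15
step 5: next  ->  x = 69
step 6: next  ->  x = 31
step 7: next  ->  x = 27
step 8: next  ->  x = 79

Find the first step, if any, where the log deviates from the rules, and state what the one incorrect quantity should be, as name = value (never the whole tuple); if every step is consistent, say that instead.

1. x = (70*16 + 15) mod 83 = 56 (the entry is off here)
First deviation found at step 1; the corrected entry is x = 56.

step 1, x = 56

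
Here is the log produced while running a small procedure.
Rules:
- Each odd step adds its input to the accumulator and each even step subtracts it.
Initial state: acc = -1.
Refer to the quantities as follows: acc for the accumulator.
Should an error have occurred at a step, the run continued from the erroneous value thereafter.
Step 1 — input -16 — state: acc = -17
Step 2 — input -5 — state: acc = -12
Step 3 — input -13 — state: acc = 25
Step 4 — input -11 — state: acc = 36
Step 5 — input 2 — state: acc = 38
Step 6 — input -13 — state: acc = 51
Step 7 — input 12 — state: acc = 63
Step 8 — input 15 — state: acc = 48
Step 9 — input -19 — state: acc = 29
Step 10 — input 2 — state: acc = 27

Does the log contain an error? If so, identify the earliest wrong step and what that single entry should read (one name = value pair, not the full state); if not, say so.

step 3, acc = -25

Step 1: acc = -1 + -16 = -17 — no discrepancy.
Step 2: acc = -17 - -5 = -12 — no discrepancy.
Step 3: acc = -12 + -13 = -25 — not what was recorded.
That makes step 3 the first incorrect line — acc = -25 is what it should show.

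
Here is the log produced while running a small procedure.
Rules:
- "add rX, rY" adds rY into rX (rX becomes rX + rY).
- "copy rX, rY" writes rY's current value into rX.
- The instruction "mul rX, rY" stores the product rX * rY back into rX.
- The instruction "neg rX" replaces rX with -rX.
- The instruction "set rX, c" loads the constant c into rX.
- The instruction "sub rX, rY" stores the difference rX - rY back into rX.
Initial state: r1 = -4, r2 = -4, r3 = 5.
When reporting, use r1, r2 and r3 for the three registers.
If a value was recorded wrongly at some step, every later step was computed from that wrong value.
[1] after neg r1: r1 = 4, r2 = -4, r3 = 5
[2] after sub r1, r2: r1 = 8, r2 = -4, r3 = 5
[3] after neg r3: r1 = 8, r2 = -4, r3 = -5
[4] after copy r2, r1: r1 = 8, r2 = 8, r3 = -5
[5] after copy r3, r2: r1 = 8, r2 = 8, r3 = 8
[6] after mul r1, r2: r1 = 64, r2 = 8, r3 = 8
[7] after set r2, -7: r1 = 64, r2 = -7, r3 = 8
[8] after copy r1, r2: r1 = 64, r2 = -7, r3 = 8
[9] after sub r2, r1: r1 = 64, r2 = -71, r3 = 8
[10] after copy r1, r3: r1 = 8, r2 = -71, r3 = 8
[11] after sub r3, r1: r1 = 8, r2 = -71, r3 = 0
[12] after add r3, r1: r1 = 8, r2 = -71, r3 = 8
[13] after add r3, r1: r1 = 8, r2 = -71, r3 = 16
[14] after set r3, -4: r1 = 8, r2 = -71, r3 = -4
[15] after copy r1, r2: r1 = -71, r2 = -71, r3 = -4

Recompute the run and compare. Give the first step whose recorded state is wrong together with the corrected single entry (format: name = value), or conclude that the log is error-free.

step 8, r1 = -7

Recomputing the run from the initial state:
step 1: r1 = 4, r2 = -4, r3 = 5
step 2: r1 = 8, r2 = -4, r3 = 5
step 3: r1 = 8, r2 = -4, r3 = -5
step 4: r1 = 8, r2 = 8, r3 = -5
step 5: r1 = 8, r2 = 8, r3 = 8
step 6: r1 = 64, r2 = 8, r3 = 8
step 7: r1 = 64, r2 = -7, r3 = 8
step 8: r1 = -7, r2 = -7, r3 = 8
step 9: r1 = -7, r2 = 0, r3 = 8
step 10: r1 = 8, r2 = 0, r3 = 8
step 11: r1 = 8, r2 = 0, r3 = 0
step 12: r1 = 8, r2 = 0, r3 = 8
step 13: r1 = 8, r2 = 0, r3 = 16
step 14: r1 = 8, r2 = 0, r3 = -4
step 15: r1 = 0, r2 = 0, r3 = -4
The first disagreement with the log is at step 8, where the value should be r1 = -7.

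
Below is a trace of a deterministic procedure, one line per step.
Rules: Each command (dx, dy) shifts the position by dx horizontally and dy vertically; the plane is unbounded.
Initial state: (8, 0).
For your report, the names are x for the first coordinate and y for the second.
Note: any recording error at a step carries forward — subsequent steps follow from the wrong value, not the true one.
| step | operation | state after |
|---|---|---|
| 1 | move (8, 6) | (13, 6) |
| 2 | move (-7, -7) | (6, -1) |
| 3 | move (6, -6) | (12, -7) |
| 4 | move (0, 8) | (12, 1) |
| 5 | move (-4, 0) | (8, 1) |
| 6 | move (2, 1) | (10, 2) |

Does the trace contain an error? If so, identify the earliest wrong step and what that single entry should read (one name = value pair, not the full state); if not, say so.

step 1, x = 16

Recomputing the run from the initial state:
step 1: x = 16, y = 6
step 2: x = 9, y = -1
step 3: x = 15, y = -7
step 4: x = 15, y = 1
step 5: x = 11, y = 1
step 6: x = 13, y = 2
The first disagreement with the trace is at step 1, where the value should be x = 16.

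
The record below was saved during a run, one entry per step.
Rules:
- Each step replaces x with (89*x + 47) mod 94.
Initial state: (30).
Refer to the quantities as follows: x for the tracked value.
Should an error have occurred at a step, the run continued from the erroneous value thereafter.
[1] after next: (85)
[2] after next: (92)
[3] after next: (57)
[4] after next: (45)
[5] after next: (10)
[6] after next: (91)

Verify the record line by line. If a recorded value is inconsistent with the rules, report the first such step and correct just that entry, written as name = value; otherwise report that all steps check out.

1. x = (89*30 + 47) mod 94 = 85 (matches)
2. x = (89*85 + 47) mod 94 = 92 (confirmed correct)
3. x = (89*92 + 47) mod 94 = 57 (verified)
4. x = (89*57 + 47) mod 94 = 44 (not what was recorded)
The earliest wrong entry is at step 4: it should read x = 44.

step 4, x = 44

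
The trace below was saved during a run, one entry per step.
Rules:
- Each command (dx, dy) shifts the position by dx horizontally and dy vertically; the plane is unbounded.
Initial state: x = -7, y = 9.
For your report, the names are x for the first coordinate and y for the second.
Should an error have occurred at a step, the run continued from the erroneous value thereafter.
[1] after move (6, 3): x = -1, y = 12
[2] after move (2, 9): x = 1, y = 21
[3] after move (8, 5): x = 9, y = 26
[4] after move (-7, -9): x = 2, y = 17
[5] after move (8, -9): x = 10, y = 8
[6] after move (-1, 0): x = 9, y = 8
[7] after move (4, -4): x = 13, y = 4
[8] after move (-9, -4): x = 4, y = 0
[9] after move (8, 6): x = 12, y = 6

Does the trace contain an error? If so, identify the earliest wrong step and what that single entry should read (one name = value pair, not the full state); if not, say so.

step 1: x = -7 + (6) = -1, y = 9 + (3) = 12 -> agrees with the trace
step 2: x = -1 + (2) = 1, y = 12 + (9) = 21 -> matches
step 3: x = 1 + (8) = 9, y = 21 + (5) = 26 -> confirmed correct
step 4: x = 9 + (-7) = 2, y = 26 + (-9) = 17 -> in agreement
step 5: x = 2 + (8) = 10, y = 17 + (-9) = 8 -> in agreement
step 6: x = 10 + (-1) = 9, y = 8 + (0) = 8 -> exactly as logged
step 7: x = 9 + (4) = 13, y = 8 + (-4) = 4 -> in agreement
step 8: x = 13 + (-9) = 4, y = 4 + (-4) = 0 -> same as recorded
step 9: x = 4 + (8) = 12, y = 0 + (6) = 6 -> consistent with the trace
No step deviates from the rules.

no error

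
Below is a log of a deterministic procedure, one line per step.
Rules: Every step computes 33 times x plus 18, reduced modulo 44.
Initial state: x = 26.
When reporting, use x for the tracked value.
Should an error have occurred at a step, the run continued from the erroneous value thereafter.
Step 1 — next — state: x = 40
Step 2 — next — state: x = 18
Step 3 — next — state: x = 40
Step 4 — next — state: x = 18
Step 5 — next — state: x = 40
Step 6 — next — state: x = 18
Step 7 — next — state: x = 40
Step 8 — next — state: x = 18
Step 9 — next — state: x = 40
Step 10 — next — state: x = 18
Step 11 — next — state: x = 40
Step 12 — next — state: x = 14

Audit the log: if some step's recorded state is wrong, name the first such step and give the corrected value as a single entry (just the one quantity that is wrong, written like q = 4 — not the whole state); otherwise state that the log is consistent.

1. x = (33*26 + 18) mod 44 = 40 (checks out)
2. x = (33*40 + 18) mod 44 = 18 (in agreement)
3. x = (33*18 + 18) mod 44 = 40 (no discrepancy)
4. x = (33*40 + 18) mod 44 = 18 (no discrepancy)
5. x = (33*18 + 18) mod 44 = 40 (verified)
6. x = (33*40 + 18) mod 44 = 18 (checks out)
7. x = (33*18 + 18) mod 44 = 40 (same as recorded)
8. x = (33*40 + 18) mod 44 = 18 (confirmed correct)
9. x = (33*18 + 18) mod 44 = 40 (consistent with the log)
10. x = (33*40 + 18) mod 44 = 18 (verified)
11. x = (33*18 + 18) mod 44 = 40 (confirmed correct)
12. x = (33*40 + 18) mod 44 = 18 (not what was recorded)
The audit stops at step 12: the recorded entry is wrong and should be x = 18.

step 12, x = 18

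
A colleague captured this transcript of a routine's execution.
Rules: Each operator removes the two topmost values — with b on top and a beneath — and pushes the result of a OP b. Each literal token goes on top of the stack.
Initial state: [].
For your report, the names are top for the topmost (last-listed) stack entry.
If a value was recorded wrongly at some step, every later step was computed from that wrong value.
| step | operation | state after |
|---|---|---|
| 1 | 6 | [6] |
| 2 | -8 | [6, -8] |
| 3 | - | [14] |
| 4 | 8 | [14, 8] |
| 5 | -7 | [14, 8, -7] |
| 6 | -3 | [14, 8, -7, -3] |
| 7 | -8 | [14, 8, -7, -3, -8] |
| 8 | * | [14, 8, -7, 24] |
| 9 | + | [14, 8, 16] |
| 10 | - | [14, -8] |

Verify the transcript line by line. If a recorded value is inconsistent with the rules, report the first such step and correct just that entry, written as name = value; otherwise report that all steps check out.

step 9, top = 17

1. push 6: top = 6 (agrees with the transcript)
2. push -8: top = -8 (same as recorded)
3. 6 - -8 = 14 (no discrepancy)
4. push 8: top = 8 (checks out)
5. push -7: top = -7 (confirmed correct)
6. push -3: top = -3 (agrees with the transcript)
7. push -8: top = -8 (in agreement)
8. -3 * -8 = 24 (matches)
9. -7 + 24 = 17 (a discrepancy with the transcript)
The earliest wrong entry is at step 9: it should read top = 17.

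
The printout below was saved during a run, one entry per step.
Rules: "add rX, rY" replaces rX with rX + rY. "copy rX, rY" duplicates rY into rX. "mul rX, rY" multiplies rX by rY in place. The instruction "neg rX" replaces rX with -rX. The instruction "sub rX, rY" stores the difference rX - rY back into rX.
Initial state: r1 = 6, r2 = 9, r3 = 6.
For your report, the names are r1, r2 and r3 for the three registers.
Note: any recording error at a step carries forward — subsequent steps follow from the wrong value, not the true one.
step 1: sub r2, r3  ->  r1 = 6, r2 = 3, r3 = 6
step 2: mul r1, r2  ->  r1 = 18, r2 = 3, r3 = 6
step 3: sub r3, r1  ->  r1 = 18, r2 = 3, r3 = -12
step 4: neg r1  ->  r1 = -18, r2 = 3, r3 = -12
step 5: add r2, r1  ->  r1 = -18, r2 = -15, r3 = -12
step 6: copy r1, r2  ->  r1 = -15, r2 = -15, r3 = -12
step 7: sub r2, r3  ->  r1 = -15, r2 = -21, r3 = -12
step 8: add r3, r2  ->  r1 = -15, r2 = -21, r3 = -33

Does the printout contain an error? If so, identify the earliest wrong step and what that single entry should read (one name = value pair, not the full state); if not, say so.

step 7, r2 = -3

Recomputing the run from the initial state:
step 1: r1 = 6, r2 = 3, r3 = 6
step 2: r1 = 18, r2 = 3, r3 = 6
step 3: r1 = 18, r2 = 3, r3 = -12
step 4: r1 = -18, r2 = 3, r3 = -12
step 5: r1 = -18, r2 = -15, r3 = -12
step 6: r1 = -15, r2 = -15, r3 = -12
step 7: r1 = -15, r2 = -3, r3 = -12
step 8: r1 = -15, r2 = -3, r3 = -15
The first disagreement with the printout is at step 7, where the value should be r2 = -3.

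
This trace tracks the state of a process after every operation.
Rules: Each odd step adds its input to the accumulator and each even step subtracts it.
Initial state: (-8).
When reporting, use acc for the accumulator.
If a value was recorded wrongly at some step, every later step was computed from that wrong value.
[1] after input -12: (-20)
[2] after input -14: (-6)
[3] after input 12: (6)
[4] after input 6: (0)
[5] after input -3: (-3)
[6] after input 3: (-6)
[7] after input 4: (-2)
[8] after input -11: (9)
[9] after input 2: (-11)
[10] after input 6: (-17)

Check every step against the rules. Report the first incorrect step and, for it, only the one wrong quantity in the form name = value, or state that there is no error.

1. acc = -8 + -12 = -20 (confirmed correct)
2. acc = -20 - -14 = -6 (agrees with the trace)
3. acc = -6 + 12 = 6 (no discrepancy)
4. acc = 6 - 6 = 0 (checks out)
5. acc = 0 + -3 = -3 (verified)
6. acc = -3 - 3 = -6 (confirmed correct)
7. acc = -6 + 4 = -2 (verified)
8. acc = -2 - -11 = 9 (same as recorded)
9. acc = 9 + 2 = 11 (first mismatch against the trace)
That makes step 9 the first incorrect line — acc = 11 is what it should show.

step 9, acc = 11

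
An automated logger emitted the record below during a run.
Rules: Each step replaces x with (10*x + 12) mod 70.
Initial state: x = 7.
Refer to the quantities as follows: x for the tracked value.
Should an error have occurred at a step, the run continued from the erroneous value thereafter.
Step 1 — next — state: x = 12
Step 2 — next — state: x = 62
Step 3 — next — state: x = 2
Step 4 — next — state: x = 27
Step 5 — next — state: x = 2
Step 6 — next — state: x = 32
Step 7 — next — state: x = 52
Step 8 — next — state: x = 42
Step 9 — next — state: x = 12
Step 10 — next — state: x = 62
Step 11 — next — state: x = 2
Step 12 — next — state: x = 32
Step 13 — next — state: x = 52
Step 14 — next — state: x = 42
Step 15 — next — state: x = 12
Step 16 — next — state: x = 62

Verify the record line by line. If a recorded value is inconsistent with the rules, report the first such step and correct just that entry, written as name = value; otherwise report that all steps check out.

step 4, x = 32

Recomputing the run from the initial state:
step 1: x = 12
step 2: x = 62
step 3: x = 2
step 4: x = 32
step 5: x = 52
step 6: x = 42
step 7: x = 12
step 8: x = 62
step 9: x = 2
step 10: x = 32
step 11: x = 52
step 12: x = 42
step 13: x = 12
step 14: x = 62
step 15: x = 2
step 16: x = 32
The first disagreement with the record is at step 4, where the value should be x = 32.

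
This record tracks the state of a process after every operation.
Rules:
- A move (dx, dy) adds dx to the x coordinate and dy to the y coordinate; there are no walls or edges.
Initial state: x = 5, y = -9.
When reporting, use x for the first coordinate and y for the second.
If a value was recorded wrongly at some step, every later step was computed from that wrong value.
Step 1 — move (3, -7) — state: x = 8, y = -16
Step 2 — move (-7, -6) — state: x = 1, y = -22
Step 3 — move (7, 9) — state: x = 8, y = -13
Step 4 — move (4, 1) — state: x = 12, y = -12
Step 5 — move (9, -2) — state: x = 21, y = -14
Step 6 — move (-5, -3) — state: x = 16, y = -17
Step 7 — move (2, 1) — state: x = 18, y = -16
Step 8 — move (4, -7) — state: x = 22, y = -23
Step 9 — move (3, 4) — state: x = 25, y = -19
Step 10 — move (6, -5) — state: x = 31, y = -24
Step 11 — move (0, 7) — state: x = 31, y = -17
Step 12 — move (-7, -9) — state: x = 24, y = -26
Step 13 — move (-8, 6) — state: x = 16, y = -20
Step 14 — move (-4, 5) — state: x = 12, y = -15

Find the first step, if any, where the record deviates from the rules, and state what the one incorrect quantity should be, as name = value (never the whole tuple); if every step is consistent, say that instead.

no error

1. x = 5 + (3) = 8, y = -9 + (-7) = -16 (checks out)
2. x = 8 + (-7) = 1, y = -16 + (-6) = -22 (consistent with the record)
3. x = 1 + (7) = 8, y = -22 + (9) = -13 (no discrepancy)
4. x = 8 + (4) = 12, y = -13 + (1) = -12 (same as recorded)
5. x = 12 + (9) = 21, y = -12 + (-2) = -14 (checks out)
6. x = 21 + (-5) = 16, y = -14 + (-3) = -17 (same as recorded)
7. x = 16 + (2) = 18, y = -17 + (1) = -16 (confirmed correct)
8. x = 18 + (4) = 22, y = -16 + (-7) = -23 (confirmed correct)
9. x = 22 + (3) = 25, y = -23 + (4) = -19 (verified)
10. x = 25 + (6) = 31, y = -19 + (-5) = -24 (agrees with the record)
11. x = 31 + (0) = 31, y = -24 + (7) = -17 (in agreement)
12. x = 31 + (-7) = 24, y = -17 + (-9) = -26 (no discrepancy)
13. x = 24 + (-8) = 16, y = -26 + (6) = -20 (consistent with the record)
14. x = 16 + (-4) = 12, y = -20 + (5) = -15 (consistent with the record)
Each recorded entry agrees with the recomputation.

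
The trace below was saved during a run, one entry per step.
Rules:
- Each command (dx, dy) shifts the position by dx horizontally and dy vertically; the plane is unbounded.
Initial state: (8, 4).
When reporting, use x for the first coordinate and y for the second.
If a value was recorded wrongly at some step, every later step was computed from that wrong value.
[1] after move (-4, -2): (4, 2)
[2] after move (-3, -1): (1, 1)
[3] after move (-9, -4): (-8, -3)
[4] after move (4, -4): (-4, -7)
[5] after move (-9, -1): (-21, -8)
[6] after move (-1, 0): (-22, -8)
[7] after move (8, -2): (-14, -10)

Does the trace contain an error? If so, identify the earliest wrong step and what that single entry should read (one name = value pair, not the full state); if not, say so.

step 5, x = -13

step 1: x = 8 + (-4) = 4, y = 4 + (-2) = 2 -> matches
step 2: x = 4 + (-3) = 1, y = 2 + (-1) = 1 -> in agreement
step 3: x = 1 + (-9) = -8, y = 1 + (-4) = -3 -> checks out
step 4: x = -8 + (4) = -4, y = -3 + (-4) = -7 -> no discrepancy
step 5: x = -4 + (-9) = -13, y = -7 + (-1) = -8 -> a discrepancy with the trace
Conclusion: step 5 carries the first error; the entry should be x = -13.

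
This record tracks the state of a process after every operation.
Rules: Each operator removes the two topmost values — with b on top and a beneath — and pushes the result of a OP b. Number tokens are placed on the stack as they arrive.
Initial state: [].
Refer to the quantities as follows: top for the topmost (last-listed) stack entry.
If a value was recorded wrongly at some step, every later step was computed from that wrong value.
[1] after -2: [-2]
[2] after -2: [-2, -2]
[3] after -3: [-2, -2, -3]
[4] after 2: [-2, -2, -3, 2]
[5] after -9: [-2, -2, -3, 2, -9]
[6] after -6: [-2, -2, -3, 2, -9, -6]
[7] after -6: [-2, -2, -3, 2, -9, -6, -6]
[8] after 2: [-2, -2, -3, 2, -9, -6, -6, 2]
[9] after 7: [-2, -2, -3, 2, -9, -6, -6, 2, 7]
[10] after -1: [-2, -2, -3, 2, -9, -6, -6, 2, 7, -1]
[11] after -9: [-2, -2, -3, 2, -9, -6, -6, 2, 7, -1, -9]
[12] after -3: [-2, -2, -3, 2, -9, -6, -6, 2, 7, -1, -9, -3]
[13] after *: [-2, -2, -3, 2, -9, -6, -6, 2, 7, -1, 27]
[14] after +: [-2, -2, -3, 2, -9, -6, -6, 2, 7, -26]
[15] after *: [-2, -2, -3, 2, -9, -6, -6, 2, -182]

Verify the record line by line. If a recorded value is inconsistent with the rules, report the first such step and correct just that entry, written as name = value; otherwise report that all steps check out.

step 1: push -2: top = -2 -> matches
step 2: push -2: top = -2 -> verified
step 3: push -3: top = -3 -> exactly as logged
step 4: push 2: top = 2 -> consistent with the record
step 5: push -9: top = -9 -> in agreement
step 6: push -6: top = -6 -> in agreement
step 7: push -6: top = -6 -> verified
step 8: push 2: top = 2 -> consistent with the record
step 9: push 7: top = 7 -> matches
step 10: push -1: top = -1 -> checks out
step 11: push -9: top = -9 -> agrees with the record
step 12: push -3: top = -3 -> verified
step 13: -9 * -3 = 27 -> same as recorded
step 14: -1 + 27 = 26 -> the recorded entry deviates here
Conclusion: step 14 carries the first error; the entry should be top = 26.

step 14, top = 26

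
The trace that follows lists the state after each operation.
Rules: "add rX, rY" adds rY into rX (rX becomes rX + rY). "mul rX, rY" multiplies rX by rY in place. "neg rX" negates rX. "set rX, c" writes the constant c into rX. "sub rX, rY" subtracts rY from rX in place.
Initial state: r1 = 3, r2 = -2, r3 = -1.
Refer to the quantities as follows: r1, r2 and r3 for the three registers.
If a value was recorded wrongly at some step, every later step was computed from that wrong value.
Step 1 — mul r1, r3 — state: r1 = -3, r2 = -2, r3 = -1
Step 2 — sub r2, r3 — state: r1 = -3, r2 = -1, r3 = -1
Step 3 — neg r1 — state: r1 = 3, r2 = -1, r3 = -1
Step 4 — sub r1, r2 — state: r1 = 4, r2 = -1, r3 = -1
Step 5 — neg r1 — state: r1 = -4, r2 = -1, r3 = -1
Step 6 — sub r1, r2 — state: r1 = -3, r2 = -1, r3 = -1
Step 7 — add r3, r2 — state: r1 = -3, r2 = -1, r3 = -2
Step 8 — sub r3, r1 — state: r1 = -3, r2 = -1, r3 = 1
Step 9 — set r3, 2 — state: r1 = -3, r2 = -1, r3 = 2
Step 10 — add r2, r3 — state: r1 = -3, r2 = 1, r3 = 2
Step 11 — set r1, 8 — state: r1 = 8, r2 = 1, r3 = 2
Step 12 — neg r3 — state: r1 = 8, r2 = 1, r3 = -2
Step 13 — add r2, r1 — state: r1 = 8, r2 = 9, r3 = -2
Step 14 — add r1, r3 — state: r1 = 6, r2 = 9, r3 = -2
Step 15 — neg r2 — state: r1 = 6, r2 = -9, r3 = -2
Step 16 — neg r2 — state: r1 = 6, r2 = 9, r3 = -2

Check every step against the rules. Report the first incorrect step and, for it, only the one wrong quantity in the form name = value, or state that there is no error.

no error

Recomputing the run from the initial state:
step 1: r1 = -3, r2 = -2, r3 = -1
step 2: r1 = -3, r2 = -1, r3 = -1
step 3: r1 = 3, r2 = -1, r3 = -1
step 4: r1 = 4, r2 = -1, r3 = -1
step 5: r1 = -4, r2 = -1, r3 = -1
step 6: r1 = -3, r2 = -1, r3 = -1
step 7: r1 = -3, r2 = -1, r3 = -2
step 8: r1 = -3, r2 = -1, r3 = 1
step 9: r1 = -3, r2 = -1, r3 = 2
step 10: r1 = -3, r2 = 1, r3 = 2
step 11: r1 = 8, r2 = 1, r3 = 2
step 12: r1 = 8, r2 = 1, r3 = -2
step 13: r1 = 8, r2 = 9, r3 = -2
step 14: r1 = 6, r2 = 9, r3 = -2
step 15: r1 = 6, r2 = -9, r3 = -2
step 16: r1 = 6, r2 = 9, r3 = -2
This matches the trace at every step.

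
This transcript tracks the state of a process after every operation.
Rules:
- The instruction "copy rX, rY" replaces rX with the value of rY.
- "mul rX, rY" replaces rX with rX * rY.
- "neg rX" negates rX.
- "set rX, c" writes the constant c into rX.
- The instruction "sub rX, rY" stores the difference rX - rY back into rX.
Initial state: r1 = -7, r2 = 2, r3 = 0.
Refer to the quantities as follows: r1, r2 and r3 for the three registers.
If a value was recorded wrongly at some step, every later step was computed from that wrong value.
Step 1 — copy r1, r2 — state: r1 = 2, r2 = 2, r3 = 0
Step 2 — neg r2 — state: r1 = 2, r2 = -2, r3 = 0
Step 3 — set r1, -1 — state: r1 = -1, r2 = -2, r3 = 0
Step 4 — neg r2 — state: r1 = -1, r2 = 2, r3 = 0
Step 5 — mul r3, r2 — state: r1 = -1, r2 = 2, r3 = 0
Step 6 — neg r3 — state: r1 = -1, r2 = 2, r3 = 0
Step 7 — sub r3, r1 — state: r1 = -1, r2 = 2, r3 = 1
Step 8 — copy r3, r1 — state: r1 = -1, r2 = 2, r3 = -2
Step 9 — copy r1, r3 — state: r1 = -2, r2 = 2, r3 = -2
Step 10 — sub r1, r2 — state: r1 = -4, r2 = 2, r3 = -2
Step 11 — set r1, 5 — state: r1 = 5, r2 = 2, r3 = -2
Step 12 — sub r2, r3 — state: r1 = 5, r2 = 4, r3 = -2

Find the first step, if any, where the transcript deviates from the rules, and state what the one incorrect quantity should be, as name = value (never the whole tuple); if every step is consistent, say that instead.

Recomputing the run from the initial state:
step 1: r1 = 2, r2 = 2, r3 = 0
step 2: r1 = 2, r2 = -2, r3 = 0
step 3: r1 = -1, r2 = -2, r3 = 0
step 4: r1 = -1, r2 = 2, r3 = 0
step 5: r1 = -1, r2 = 2, r3 = 0
step 6: r1 = -1, r2 = 2, r3 = 0
step 7: r1 = -1, r2 = 2, r3 = 1
step 8: r1 = -1, r2 = 2, r3 = -1
step 9: r1 = -1, r2 = 2, r3 = -1
step 10: r1 = -3, r2 = 2, r3 = -1
step 11: r1 = 5, r2 = 2, r3 = -1
step 12: r1 = 5, r2 = 3, r3 = -1
The first disagreement with the transcript is at step 8, where the value should be r3 = -1.

step 8, r3 = -1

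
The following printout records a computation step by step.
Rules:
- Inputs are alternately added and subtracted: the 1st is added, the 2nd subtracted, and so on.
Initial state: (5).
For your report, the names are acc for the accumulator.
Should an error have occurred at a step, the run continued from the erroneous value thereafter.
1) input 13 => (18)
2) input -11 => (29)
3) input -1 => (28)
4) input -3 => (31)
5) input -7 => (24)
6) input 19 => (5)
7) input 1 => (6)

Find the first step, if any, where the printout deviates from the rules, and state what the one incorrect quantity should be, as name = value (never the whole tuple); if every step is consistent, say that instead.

no error

1. acc = 5 + 13 = 18 (no discrepancy)
2. acc = 18 - -11 = 29 (consistent with the printout)
3. acc = 29 + -1 = 28 (no discrepancy)
4. acc = 28 - -3 = 31 (agrees with the printout)
5. acc = 31 + -7 = 24 (checks out)
6. acc = 24 - 19 = 5 (matches)
7. acc = 5 + 1 = 6 (checks out)
Each recorded entry agrees with the recomputation.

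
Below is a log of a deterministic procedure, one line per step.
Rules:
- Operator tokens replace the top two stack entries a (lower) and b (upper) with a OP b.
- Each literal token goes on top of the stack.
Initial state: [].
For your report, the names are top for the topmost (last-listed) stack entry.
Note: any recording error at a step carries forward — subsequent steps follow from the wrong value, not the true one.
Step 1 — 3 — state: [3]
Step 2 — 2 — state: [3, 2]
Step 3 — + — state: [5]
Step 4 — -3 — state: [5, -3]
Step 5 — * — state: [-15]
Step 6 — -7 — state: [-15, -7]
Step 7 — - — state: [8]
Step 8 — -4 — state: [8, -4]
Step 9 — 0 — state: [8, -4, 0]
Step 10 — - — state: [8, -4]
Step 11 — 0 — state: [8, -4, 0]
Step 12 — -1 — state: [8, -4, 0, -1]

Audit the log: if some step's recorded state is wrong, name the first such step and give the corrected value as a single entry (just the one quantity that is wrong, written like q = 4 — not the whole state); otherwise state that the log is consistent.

step 7, top = -8

1. push 3: top = 3 (checks out)
2. push 2: top = 2 (matches)
3. 3 + 2 = 5 (agrees with the log)
4. push -3: top = -3 (checks out)
5. 5 * -3 = -15 (agrees with the log)
6. push -7: top = -7 (same as recorded)
7. -15 - -7 = -8 (a discrepancy with the log)
That makes step 7 the first incorrect line — top = -8 is what it should show.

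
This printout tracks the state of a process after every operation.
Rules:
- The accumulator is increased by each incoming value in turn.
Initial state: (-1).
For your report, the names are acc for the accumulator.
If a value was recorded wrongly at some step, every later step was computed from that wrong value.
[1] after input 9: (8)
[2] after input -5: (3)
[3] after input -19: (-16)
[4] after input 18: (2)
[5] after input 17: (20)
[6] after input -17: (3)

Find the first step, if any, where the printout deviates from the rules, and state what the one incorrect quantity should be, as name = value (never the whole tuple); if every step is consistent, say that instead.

1. acc = -1 + 9 = 8 (in agreement)
2. acc = 8 + -5 = 3 (verified)
3. acc = 3 + -19 = -16 (consistent with the printout)
4. acc = -16 + 18 = 2 (exactly as logged)
5. acc = 2 + 17 = 19 (the entry is off here)
So the first discrepancy is step 5, where the right value is acc = 19.

step 5, acc = 19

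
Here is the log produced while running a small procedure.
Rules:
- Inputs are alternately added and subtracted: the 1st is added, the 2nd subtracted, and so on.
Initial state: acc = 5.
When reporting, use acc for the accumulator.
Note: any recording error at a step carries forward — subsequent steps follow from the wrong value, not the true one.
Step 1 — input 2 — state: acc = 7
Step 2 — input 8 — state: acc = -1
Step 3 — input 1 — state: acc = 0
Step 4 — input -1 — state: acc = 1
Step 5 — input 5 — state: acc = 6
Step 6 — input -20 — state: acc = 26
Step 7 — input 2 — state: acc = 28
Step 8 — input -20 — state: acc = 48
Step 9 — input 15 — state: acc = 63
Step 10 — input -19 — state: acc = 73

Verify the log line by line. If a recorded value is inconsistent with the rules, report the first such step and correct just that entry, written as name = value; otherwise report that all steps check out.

step 10, acc = 82

Step 1: acc = 5 + 2 = 7 — no discrepancy.
Step 2: acc = 7 - 8 = -1 — same as recorded.
Step 3: acc = -1 + 1 = 0 — exactly as logged.
Step 4: acc = 0 - -1 = 1 — exactly as logged.
Step 5: acc = 1 + 5 = 6 — checks out.
Step 6: acc = 6 - -20 = 26 — no discrepancy.
Step 7: acc = 26 + 2 = 28 — in agreement.
Step 8: acc = 28 - -20 = 48 — in agreement.
Step 9: acc = 48 + 15 = 63 — checks out.
Step 10: acc = 63 - -19 = 82 — the recorded entry deviates here.
The earliest wrong entry is at step 10: it should read acc = 82.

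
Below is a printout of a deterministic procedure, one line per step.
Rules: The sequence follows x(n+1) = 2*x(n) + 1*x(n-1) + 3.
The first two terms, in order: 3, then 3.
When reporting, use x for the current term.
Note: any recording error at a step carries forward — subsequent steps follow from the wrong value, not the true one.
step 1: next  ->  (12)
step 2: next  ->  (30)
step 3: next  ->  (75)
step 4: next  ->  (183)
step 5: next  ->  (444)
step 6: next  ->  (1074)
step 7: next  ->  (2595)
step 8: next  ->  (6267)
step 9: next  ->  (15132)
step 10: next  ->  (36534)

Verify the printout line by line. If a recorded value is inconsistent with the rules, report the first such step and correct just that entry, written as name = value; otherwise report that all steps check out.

Recomputing the run from the initial state:
step 1: x = 12
step 2: x = 30
step 3: x = 75
step 4: x = 183
step 5: x = 444
step 6: x = 1074
step 7: x = 2595
step 8: x = 6267
step 9: x = 15132
step 10: x = 36534
This matches the printout at every step.

no error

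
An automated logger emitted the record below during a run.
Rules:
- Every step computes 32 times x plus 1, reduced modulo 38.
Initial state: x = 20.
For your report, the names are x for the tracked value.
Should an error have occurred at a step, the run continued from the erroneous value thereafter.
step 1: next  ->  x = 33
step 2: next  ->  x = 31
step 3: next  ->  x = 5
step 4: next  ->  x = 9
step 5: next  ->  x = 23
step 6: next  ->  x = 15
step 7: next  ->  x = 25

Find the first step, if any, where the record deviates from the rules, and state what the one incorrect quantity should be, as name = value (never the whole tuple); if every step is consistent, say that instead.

no error

Step 1: x = (32*20 + 1) mod 38 = 33 — same as recorded.
Step 2: x = (32*33 + 1) mod 38 = 31 — in agreement.
Step 3: x = (32*31 + 1) mod 38 = 5 — same as recorded.
Step 4: x = (32*5 + 1) mod 38 = 9 — in agreement.
Step 5: x = (32*9 + 1) mod 38 = 23 — exactly as logged.
Step 6: x = (32*23 + 1) mod 38 = 15 — in agreement.
Step 7: x = (32*15 + 1) mod 38 = 25 — agrees with the record.
No step deviates from the rules.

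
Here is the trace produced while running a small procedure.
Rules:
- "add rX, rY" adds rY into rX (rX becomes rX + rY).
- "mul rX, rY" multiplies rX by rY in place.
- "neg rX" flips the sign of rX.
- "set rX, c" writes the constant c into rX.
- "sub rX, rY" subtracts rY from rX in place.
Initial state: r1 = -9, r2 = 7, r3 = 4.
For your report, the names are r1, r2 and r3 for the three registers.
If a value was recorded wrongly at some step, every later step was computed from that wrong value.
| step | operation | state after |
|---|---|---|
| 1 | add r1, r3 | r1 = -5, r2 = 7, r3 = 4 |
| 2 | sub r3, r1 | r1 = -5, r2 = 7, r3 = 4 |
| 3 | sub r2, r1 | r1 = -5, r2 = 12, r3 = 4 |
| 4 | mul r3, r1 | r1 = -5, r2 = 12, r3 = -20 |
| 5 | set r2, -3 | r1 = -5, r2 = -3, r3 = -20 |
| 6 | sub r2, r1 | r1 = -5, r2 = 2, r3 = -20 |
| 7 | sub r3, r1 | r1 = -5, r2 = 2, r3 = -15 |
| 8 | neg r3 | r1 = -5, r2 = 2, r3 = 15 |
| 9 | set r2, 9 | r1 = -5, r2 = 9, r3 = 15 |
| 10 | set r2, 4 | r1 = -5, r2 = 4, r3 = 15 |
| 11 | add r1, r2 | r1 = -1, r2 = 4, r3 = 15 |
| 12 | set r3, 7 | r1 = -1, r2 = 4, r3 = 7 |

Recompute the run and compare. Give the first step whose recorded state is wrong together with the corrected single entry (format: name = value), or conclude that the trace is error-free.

step 2, r3 = 9

Step 1: r1 = -9 + 4 = -5 — matches.
Step 2: r3 = 4 - -5 = 9 — the trace has a different value.
Conclusion: step 2 carries the first error; the entry should be r3 = 9.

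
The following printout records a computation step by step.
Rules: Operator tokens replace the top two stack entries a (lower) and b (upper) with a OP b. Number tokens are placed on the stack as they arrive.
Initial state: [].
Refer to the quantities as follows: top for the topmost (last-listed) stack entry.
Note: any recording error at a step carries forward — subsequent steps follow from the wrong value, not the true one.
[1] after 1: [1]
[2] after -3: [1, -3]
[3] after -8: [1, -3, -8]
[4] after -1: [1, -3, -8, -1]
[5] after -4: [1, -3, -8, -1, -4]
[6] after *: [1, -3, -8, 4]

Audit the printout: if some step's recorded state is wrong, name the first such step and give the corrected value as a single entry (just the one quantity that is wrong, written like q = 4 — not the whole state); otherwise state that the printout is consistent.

Recomputing the run from the initial state:
step 1: [1]
step 2: [1, -3]
step 3: [1, -3, -8]
step 4: [1, -3, -8, -1]
step 5: [1, -3, -8, -1, -4]
step 6: [1, -3, -8, 4]
This matches the printout at every step.

no error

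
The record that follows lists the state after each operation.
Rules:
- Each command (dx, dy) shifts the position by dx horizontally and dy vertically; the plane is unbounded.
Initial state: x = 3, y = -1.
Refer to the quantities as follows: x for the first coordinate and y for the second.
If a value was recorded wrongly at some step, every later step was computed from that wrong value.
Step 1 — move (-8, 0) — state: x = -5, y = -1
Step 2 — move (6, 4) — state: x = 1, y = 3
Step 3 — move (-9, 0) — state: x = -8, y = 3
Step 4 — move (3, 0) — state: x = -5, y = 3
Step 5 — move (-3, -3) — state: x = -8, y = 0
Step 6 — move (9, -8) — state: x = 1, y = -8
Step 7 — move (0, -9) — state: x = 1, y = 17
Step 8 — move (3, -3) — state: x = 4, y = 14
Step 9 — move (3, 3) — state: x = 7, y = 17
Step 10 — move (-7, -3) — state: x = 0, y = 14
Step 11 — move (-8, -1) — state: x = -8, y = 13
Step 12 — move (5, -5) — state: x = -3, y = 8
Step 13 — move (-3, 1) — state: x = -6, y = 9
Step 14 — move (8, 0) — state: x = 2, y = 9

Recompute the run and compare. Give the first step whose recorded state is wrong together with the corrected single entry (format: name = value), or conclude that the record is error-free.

step 7, y = -17

Recomputing the run from the initial state:
step 1: x = -5, y = -1
step 2: x = 1, y = 3
step 3: x = -8, y = 3
step 4: x = -5, y = 3
step 5: x = -8, y = 0
step 6: x = 1, y = -8
step 7: x = 1, y = -17
step 8: x = 4, y = -20
step 9: x = 7, y = -17
step 10: x = 0, y = -20
step 11: x = -8, y = -21
step 12: x = -3, y = -26
step 13: x = -6, y = -25
step 14: x = 2, y = -25
The first disagreement with the record is at step 7, where the value should be y = -17.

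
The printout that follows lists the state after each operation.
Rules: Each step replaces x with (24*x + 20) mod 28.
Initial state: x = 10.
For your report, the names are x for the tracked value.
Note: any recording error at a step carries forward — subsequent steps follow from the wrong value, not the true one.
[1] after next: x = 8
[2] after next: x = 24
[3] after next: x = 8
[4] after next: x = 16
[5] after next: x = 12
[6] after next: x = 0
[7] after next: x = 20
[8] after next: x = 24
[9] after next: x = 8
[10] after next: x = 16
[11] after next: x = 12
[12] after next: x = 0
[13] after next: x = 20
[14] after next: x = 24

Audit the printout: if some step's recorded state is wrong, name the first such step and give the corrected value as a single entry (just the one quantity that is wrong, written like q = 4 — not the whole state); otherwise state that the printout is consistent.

step 2, x = 16

Recomputing the run from the initial state:
step 1: x = 8
step 2: x = 16
step 3: x = 12
step 4: x = 0
step 5: x = 20
step 6: x = 24
step 7: x = 8
step 8: x = 16
step 9: x = 12
step 10: x = 0
step 11: x = 20
step 12: x = 24
step 13: x = 8
step 14: x = 16
The first disagreement with the printout is at step 2, where the value should be x = 16.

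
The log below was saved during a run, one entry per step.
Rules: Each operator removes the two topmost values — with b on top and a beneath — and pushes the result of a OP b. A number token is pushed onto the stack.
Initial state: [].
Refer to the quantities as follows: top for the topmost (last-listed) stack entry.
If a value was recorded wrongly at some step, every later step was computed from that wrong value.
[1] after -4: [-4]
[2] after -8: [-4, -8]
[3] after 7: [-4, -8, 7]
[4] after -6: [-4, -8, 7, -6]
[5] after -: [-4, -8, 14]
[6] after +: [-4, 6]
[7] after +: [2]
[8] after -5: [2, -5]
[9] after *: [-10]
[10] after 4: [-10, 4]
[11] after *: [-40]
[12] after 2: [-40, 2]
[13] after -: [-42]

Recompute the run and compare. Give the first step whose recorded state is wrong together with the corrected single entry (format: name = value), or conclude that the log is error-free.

step 5, top = 13

Recomputing the run from the initial state:
step 1: [-4]
step 2: [-4, -8]
step 3: [-4, -8, 7]
step 4: [-4, -8, 7, -6]
step 5: [-4, -8, 13]
step 6: [-4, 5]
step 7: [1]
step 8: [1, -5]
step 9: [-5]
step 10: [-5, 4]
step 11: [-20]
step 12: [-20, 2]
step 13: [-22]
The first disagreement with the log is at step 5, where the value should be top = 13.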